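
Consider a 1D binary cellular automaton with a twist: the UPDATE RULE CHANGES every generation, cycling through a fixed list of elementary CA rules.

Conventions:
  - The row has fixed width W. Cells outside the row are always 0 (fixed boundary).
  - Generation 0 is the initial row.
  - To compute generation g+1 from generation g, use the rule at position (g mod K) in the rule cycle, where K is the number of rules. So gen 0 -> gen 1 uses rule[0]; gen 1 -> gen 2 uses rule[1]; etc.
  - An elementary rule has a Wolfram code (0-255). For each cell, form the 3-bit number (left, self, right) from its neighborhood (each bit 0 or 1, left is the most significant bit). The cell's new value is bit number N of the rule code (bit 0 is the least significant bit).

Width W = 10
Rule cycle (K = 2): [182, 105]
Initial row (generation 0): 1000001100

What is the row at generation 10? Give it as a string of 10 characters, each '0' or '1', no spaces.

Gen 0: 1000001100
Gen 1 (rule 182): 1100010010
Gen 2 (rule 105): 1101000000
Gen 3 (rule 182): 0011100000
Gen 4 (rule 105): 1010101111
Gen 5 (rule 182): 1111110110
Gen 6 (rule 105): 1000011110
Gen 7 (rule 182): 1100101101
Gen 8 (rule 105): 1100011110
Gen 9 (rule 182): 0010101101
Gen 10 (rule 105): 1001011110

Answer: 1001011110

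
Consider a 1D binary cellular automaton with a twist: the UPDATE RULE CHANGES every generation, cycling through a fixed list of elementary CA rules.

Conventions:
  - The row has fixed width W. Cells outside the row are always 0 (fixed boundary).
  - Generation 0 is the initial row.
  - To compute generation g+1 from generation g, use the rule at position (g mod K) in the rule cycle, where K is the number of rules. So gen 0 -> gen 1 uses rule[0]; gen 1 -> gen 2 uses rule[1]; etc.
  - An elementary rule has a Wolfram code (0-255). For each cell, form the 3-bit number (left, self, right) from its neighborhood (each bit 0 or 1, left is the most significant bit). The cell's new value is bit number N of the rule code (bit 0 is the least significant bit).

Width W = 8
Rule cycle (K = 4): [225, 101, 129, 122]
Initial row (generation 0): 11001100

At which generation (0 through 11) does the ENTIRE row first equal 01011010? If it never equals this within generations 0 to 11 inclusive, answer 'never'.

Gen 0: 11001100
Gen 1 (rule 225): 01000101
Gen 2 (rule 101): 01010111
Gen 3 (rule 129): 00000010
Gen 4 (rule 122): 00000101
Gen 5 (rule 225): 11110010
Gen 6 (rule 101): 00010010
Gen 7 (rule 129): 11000000
Gen 8 (rule 122): 11100000
Gen 9 (rule 225): 01101111
Gen 10 (rule 101): 00110001
Gen 11 (rule 129): 10000100

Answer: never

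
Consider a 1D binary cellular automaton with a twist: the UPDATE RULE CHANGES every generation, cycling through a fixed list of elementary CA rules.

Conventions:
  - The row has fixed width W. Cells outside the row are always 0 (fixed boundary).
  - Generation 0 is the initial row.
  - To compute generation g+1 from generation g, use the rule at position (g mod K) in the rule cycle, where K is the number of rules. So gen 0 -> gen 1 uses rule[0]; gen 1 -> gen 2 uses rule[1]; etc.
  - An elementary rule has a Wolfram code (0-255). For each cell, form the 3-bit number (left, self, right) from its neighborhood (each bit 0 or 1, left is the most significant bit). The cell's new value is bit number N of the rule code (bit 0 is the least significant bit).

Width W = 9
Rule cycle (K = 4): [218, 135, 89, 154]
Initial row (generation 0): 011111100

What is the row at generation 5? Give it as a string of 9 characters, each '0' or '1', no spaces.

Gen 0: 011111100
Gen 1 (rule 218): 111111110
Gen 2 (rule 135): 011111100
Gen 3 (rule 89): 010000111
Gen 4 (rule 154): 101001110
Gen 5 (rule 218): 000111111

Answer: 000111111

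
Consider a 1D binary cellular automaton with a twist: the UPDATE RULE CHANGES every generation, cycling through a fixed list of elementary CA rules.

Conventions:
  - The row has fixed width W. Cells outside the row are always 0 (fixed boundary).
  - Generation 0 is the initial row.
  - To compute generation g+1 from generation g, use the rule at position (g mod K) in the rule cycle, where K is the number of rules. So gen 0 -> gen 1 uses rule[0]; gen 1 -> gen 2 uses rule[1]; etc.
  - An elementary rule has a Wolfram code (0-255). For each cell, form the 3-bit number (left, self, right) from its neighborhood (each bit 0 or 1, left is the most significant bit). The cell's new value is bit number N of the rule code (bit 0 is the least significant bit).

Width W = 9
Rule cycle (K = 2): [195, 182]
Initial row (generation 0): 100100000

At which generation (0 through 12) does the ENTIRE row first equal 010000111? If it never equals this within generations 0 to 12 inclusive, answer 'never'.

Answer: 5

Derivation:
Gen 0: 100100000
Gen 1 (rule 195): 001001111
Gen 2 (rule 182): 011110110
Gen 3 (rule 195): 101110010
Gen 4 (rule 182): 110101111
Gen 5 (rule 195): 010000111
Gen 6 (rule 182): 111001010
Gen 7 (rule 195): 011010000
Gen 8 (rule 182): 100111000
Gen 9 (rule 195): 001011011
Gen 10 (rule 182): 011100100
Gen 11 (rule 195): 101101001
Gen 12 (rule 182): 110011111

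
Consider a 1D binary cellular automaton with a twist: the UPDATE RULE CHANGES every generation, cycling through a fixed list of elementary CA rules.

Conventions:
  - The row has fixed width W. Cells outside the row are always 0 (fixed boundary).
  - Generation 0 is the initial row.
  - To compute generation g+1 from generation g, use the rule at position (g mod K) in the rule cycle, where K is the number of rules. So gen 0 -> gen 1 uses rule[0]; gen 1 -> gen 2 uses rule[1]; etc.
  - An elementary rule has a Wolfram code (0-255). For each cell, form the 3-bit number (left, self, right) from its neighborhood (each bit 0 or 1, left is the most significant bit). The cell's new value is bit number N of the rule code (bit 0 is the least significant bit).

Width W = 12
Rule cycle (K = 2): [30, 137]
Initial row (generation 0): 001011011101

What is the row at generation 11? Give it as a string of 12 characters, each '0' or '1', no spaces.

Answer: 100010110111

Derivation:
Gen 0: 001011011101
Gen 1 (rule 30): 011010010001
Gen 2 (rule 137): 010000000100
Gen 3 (rule 30): 111000001110
Gen 4 (rule 137): 110011101100
Gen 5 (rule 30): 101110001010
Gen 6 (rule 137): 001100100000
Gen 7 (rule 30): 011011110000
Gen 8 (rule 137): 010011100111
Gen 9 (rule 30): 111110011100
Gen 10 (rule 137): 111100011001
Gen 11 (rule 30): 100010110111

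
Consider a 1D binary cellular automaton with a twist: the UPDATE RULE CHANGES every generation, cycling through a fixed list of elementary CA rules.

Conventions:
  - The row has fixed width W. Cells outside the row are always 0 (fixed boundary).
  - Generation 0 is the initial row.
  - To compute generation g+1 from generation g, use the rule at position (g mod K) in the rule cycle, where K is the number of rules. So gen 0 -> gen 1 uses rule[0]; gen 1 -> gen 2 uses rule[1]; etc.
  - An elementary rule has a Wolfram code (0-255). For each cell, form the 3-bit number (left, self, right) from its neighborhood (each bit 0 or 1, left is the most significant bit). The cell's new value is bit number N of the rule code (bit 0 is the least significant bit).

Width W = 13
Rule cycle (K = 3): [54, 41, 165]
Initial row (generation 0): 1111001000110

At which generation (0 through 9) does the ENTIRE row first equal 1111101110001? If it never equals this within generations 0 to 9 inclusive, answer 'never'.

Gen 0: 1111001000110
Gen 1 (rule 54): 0000111101001
Gen 2 (rule 41): 1110100010000
Gen 3 (rule 165): 0101101010111
Gen 4 (rule 54): 1110011111000
Gen 5 (rule 41): 1000010000011
Gen 6 (rule 165): 1011010111000
Gen 7 (rule 54): 1100111000100
Gen 8 (rule 41): 1000100010001
Gen 9 (rule 165): 1010101010101

Answer: never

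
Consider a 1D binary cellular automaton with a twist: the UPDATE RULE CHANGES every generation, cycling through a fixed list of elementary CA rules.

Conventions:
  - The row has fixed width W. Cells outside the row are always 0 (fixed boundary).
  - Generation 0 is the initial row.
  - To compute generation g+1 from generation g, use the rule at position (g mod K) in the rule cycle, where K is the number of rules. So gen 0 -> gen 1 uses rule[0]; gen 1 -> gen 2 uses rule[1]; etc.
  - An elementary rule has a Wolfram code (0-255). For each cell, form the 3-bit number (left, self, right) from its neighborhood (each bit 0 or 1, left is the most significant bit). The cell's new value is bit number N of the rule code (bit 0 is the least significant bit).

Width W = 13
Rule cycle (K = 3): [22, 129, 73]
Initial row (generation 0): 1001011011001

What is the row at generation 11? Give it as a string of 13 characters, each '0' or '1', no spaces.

Gen 0: 1001011011001
Gen 1 (rule 22): 1111000000111
Gen 2 (rule 129): 0110011110010
Gen 3 (rule 73): 0110010010000
Gen 4 (rule 22): 1001111111000
Gen 5 (rule 129): 0000111110011
Gen 6 (rule 73): 1110100010011
Gen 7 (rule 22): 0000110111100
Gen 8 (rule 129): 1110000011001
Gen 9 (rule 73): 1010111011000
Gen 10 (rule 22): 1010000000100
Gen 11 (rule 129): 0000111110001

Answer: 0000111110001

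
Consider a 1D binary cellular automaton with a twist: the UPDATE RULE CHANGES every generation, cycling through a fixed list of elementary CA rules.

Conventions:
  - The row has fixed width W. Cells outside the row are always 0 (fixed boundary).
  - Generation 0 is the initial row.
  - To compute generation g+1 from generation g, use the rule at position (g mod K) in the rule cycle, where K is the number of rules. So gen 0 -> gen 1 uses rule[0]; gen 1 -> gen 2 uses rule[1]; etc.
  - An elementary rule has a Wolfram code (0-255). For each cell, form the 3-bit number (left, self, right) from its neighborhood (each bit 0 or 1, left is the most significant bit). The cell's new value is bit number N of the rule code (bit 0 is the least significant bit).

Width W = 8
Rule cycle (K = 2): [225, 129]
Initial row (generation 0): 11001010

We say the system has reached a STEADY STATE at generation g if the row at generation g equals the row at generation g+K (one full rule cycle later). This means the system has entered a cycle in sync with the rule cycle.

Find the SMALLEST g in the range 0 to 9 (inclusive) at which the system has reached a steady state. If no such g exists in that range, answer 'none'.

Answer: 2

Derivation:
Gen 0: 11001010
Gen 1 (rule 225): 01000100
Gen 2 (rule 129): 00010001
Gen 3 (rule 225): 11000100
Gen 4 (rule 129): 00010001
Gen 5 (rule 225): 11000100
Gen 6 (rule 129): 00010001
Gen 7 (rule 225): 11000100
Gen 8 (rule 129): 00010001
Gen 9 (rule 225): 11000100
Gen 10 (rule 129): 00010001
Gen 11 (rule 225): 11000100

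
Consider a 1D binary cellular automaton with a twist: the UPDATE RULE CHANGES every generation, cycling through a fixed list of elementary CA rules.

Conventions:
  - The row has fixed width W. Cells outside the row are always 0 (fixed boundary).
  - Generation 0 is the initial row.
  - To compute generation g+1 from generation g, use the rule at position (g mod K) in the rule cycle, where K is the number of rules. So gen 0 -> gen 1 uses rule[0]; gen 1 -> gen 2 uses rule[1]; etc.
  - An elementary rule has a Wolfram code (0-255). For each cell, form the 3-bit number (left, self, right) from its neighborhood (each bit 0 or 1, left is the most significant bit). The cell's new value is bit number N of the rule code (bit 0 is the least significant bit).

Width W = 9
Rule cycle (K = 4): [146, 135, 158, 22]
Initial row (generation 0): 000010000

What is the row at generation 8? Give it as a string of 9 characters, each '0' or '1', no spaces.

Answer: 001110001

Derivation:
Gen 0: 000010000
Gen 1 (rule 146): 000101000
Gen 2 (rule 135): 111101011
Gen 3 (rule 158): 111001010
Gen 4 (rule 22): 000111011
Gen 5 (rule 146): 001010000
Gen 6 (rule 135): 111010111
Gen 7 (rule 158): 110010110
Gen 8 (rule 22): 001110001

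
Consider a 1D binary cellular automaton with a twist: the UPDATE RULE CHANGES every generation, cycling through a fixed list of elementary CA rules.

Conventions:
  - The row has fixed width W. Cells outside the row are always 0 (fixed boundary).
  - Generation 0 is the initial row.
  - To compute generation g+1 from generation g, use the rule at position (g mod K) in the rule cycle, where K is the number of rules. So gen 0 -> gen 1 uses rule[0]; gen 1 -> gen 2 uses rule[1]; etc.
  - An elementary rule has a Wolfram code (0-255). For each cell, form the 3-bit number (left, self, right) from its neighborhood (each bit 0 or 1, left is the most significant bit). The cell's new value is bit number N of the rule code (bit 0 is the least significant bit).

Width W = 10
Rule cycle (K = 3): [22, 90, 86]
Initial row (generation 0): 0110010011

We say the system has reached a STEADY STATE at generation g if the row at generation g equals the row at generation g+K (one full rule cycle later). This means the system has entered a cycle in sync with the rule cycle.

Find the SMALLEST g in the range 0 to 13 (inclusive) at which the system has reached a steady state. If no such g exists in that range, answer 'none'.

Gen 0: 0110010011
Gen 1 (rule 22): 1001111100
Gen 2 (rule 90): 0111000110
Gen 3 (rule 86): 1001101011
Gen 4 (rule 22): 1110001000
Gen 5 (rule 90): 1011010100
Gen 6 (rule 86): 1001010110
Gen 7 (rule 22): 1111010001
Gen 8 (rule 90): 1001001010
Gen 9 (rule 86): 1111111011
Gen 10 (rule 22): 0000000000
Gen 11 (rule 90): 0000000000
Gen 12 (rule 86): 0000000000
Gen 13 (rule 22): 0000000000
Gen 14 (rule 90): 0000000000
Gen 15 (rule 86): 0000000000
Gen 16 (rule 22): 0000000000

Answer: 10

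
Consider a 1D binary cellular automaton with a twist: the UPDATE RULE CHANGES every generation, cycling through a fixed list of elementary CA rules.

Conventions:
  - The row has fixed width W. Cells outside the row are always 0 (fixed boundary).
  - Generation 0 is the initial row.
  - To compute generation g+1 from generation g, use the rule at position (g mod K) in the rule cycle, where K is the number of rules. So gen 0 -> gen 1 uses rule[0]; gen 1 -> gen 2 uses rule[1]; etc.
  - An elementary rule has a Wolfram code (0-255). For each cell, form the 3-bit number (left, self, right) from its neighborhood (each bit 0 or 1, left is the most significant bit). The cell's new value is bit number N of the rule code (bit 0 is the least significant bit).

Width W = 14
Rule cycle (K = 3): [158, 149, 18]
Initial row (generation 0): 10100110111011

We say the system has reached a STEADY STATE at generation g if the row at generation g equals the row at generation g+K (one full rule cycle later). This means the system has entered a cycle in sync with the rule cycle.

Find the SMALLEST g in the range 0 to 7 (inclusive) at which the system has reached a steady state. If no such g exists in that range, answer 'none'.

Answer: none

Derivation:
Gen 0: 10100110111011
Gen 1 (rule 158): 10111100110010
Gen 2 (rule 149): 10011010001011
Gen 3 (rule 18): 01100001010000
Gen 4 (rule 158): 11010011011000
Gen 5 (rule 149): 00011000000111
Gen 6 (rule 18): 00100100001000
Gen 7 (rule 158): 01111110011100
Gen 8 (rule 149): 00111101001011
Gen 9 (rule 18): 01000000110000
Gen 10 (rule 158): 11100001101000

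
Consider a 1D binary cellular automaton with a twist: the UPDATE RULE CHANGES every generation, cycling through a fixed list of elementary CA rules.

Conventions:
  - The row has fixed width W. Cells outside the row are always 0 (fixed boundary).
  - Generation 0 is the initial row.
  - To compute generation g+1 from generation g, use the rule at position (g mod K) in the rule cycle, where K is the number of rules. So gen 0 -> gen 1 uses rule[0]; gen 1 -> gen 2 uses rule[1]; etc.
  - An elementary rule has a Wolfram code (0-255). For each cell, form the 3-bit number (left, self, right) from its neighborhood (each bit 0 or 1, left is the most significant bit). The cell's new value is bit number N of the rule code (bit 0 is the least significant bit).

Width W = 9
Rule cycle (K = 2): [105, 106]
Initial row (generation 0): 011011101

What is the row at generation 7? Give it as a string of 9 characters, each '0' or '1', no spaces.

Answer: 010011000

Derivation:
Gen 0: 011011101
Gen 1 (rule 105): 011110110
Gen 2 (rule 106): 110011110
Gen 3 (rule 105): 110010010
Gen 4 (rule 106): 110100100
Gen 5 (rule 105): 111000001
Gen 6 (rule 106): 101000010
Gen 7 (rule 105): 010011000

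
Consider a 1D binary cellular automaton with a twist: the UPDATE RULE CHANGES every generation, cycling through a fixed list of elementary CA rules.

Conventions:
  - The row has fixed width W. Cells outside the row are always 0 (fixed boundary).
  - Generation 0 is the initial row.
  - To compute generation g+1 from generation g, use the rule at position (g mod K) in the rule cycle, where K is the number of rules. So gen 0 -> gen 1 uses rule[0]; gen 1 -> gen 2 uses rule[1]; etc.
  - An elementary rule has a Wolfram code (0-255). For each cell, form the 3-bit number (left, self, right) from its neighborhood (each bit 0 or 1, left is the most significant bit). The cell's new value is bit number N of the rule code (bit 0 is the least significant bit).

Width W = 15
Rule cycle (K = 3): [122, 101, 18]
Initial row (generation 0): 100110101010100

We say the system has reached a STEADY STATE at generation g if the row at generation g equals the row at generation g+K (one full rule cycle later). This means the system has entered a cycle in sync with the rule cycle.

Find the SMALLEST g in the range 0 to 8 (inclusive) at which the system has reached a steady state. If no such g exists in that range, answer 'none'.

Answer: 6

Derivation:
Gen 0: 100110101010100
Gen 1 (rule 122): 011111010101010
Gen 2 (rule 101): 000001111111110
Gen 3 (rule 18): 000010000000001
Gen 4 (rule 122): 000101000000010
Gen 5 (rule 101): 110111011111010
Gen 6 (rule 18): 000000000000001
Gen 7 (rule 122): 000000000000010
Gen 8 (rule 101): 111111111111010
Gen 9 (rule 18): 000000000000001
Gen 10 (rule 122): 000000000000010
Gen 11 (rule 101): 111111111111010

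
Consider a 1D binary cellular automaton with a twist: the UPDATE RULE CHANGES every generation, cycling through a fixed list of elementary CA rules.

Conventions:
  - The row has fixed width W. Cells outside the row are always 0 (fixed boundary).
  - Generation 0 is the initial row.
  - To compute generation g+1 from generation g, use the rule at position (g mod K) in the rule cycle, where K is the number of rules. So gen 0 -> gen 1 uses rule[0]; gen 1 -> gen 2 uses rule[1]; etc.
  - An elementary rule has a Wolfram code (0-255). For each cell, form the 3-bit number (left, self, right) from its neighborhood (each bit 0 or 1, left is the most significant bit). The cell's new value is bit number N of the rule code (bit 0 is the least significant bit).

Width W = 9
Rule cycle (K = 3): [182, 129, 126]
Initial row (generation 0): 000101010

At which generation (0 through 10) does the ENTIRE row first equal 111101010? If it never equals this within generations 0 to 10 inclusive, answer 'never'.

Answer: never

Derivation:
Gen 0: 000101010
Gen 1 (rule 182): 001111111
Gen 2 (rule 129): 100111110
Gen 3 (rule 126): 111100011
Gen 4 (rule 182): 011010100
Gen 5 (rule 129): 000000001
Gen 6 (rule 126): 000000011
Gen 7 (rule 182): 000000100
Gen 8 (rule 129): 111110001
Gen 9 (rule 126): 100011011
Gen 10 (rule 182): 110100100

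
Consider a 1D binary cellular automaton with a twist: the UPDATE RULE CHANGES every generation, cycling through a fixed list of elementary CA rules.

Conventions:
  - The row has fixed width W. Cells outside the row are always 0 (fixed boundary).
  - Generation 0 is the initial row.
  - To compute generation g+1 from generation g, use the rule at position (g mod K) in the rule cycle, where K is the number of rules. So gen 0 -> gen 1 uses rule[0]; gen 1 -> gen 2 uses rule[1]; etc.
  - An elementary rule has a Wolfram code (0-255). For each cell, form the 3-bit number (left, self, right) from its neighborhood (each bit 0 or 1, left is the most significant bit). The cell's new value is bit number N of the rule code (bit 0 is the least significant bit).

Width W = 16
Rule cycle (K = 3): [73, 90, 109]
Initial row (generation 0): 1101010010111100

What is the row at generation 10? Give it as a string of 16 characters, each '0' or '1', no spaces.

Answer: 1100100001011100

Derivation:
Gen 0: 1101010010111100
Gen 1 (rule 73): 1100000000100101
Gen 2 (rule 90): 1110000001011000
Gen 3 (rule 109): 1010111101111011
Gen 4 (rule 73): 0000100101001011
Gen 5 (rule 90): 0001011000110011
Gen 6 (rule 109): 1101111010110011
Gen 7 (rule 73): 1101001000110011
Gen 8 (rule 90): 1100110101111111
Gen 9 (rule 109): 1100111111000001
Gen 10 (rule 73): 1100100001011100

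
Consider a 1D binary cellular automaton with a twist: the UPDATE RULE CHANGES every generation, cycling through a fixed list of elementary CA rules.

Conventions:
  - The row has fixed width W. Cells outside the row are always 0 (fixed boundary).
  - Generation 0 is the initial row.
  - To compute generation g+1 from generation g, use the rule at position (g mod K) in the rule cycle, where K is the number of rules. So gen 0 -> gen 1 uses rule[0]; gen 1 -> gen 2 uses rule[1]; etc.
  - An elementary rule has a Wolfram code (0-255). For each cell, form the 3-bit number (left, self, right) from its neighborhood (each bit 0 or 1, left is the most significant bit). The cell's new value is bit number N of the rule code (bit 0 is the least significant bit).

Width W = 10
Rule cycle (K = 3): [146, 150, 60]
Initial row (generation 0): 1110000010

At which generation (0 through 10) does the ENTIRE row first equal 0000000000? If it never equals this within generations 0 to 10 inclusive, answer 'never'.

Answer: 4

Derivation:
Gen 0: 1110000010
Gen 1 (rule 146): 0101000101
Gen 2 (rule 150): 1101101101
Gen 3 (rule 60): 1011011011
Gen 4 (rule 146): 0000000000
Gen 5 (rule 150): 0000000000
Gen 6 (rule 60): 0000000000
Gen 7 (rule 146): 0000000000
Gen 8 (rule 150): 0000000000
Gen 9 (rule 60): 0000000000
Gen 10 (rule 146): 0000000000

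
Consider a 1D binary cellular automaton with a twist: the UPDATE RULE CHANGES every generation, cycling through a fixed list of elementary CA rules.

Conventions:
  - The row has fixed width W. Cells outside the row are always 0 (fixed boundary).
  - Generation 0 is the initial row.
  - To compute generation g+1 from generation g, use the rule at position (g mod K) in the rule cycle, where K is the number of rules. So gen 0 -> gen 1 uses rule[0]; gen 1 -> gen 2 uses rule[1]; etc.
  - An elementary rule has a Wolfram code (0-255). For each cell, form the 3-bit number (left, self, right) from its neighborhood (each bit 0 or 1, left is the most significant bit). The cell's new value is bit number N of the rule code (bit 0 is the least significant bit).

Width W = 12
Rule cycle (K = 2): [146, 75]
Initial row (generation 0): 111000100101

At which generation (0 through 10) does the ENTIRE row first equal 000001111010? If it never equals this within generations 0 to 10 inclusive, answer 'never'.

Gen 0: 111000100101
Gen 1 (rule 146): 010101011000
Gen 2 (rule 75): 100000011011
Gen 3 (rule 146): 010000100000
Gen 4 (rule 75): 100111001111
Gen 5 (rule 146): 011010110110
Gen 6 (rule 75): 111000110110
Gen 7 (rule 146): 010101000001
Gen 8 (rule 75): 100000011110
Gen 9 (rule 146): 010000101101
Gen 10 (rule 75): 100111001100

Answer: never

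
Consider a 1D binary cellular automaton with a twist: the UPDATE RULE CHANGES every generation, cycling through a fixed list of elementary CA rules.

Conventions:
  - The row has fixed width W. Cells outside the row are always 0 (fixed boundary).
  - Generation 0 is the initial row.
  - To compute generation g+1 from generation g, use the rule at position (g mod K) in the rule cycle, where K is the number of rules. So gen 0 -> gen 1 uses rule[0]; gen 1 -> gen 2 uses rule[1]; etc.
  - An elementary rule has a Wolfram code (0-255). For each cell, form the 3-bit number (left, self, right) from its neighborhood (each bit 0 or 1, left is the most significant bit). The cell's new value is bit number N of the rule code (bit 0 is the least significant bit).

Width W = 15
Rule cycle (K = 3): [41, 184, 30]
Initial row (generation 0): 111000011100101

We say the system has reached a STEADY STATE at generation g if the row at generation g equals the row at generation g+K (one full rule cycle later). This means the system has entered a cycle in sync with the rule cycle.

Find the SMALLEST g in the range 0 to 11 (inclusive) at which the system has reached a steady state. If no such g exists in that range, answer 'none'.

Answer: 11

Derivation:
Gen 0: 111000011100101
Gen 1 (rule 41): 100011010000010
Gen 2 (rule 184): 010010101000001
Gen 3 (rule 30): 111110101100011
Gen 4 (rule 41): 100001011001010
Gen 5 (rule 184): 010000110100101
Gen 6 (rule 30): 111001100111101
Gen 7 (rule 41): 100001000100010
Gen 8 (rule 184): 010000100010001
Gen 9 (rule 30): 111001110111011
Gen 10 (rule 41): 100001001100110
Gen 11 (rule 184): 010000101010101
Gen 12 (rule 30): 111001101010101
Gen 13 (rule 41): 100001010101010
Gen 14 (rule 184): 010000101010101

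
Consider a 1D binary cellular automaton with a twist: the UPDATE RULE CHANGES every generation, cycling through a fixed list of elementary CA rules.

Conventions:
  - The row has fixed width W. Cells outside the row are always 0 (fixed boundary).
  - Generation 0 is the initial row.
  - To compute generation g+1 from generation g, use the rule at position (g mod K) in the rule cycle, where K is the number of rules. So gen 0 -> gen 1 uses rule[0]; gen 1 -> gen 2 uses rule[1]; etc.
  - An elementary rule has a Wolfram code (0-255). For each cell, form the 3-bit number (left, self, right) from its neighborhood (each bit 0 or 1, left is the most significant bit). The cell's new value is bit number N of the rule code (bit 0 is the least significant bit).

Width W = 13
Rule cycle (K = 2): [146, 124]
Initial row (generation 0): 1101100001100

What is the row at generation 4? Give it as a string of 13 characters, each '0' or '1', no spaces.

Answer: 0000110000000

Derivation:
Gen 0: 1101100001100
Gen 1 (rule 146): 0000010010010
Gen 2 (rule 124): 0000011011011
Gen 3 (rule 146): 0000100000000
Gen 4 (rule 124): 0000110000000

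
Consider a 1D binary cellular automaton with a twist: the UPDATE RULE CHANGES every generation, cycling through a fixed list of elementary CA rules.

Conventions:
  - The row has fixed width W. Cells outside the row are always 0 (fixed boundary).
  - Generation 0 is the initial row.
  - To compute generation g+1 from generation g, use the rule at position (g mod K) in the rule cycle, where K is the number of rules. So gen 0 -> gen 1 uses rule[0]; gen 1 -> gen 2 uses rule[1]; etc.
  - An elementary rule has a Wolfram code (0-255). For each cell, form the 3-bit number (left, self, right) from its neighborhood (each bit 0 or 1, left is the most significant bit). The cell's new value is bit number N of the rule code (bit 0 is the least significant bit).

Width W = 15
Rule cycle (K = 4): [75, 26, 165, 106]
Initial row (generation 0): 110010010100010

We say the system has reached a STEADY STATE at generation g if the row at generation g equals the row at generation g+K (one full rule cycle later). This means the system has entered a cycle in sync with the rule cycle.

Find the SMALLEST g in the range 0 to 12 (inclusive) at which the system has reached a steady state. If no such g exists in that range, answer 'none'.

Answer: none

Derivation:
Gen 0: 110010010100010
Gen 1 (rule 75): 110100100001100
Gen 2 (rule 26): 100011010011010
Gen 3 (rule 165): 101000110000110
Gen 4 (rule 106): 010001110001110
Gen 5 (rule 75): 100111010111010
Gen 6 (rule 26): 011100000100001
Gen 7 (rule 165): 001001110101101
Gen 8 (rule 106): 010011011011110
Gen 9 (rule 75): 100111011010010
Gen 10 (rule 26): 011100010001101
Gen 11 (rule 165): 001001010100011
Gen 12 (rule 106): 010010101000111
Gen 13 (rule 75): 100100000011101
Gen 14 (rule 26): 011010000110000
Gen 15 (rule 165): 000110110000111
Gen 16 (rule 106): 001111110001101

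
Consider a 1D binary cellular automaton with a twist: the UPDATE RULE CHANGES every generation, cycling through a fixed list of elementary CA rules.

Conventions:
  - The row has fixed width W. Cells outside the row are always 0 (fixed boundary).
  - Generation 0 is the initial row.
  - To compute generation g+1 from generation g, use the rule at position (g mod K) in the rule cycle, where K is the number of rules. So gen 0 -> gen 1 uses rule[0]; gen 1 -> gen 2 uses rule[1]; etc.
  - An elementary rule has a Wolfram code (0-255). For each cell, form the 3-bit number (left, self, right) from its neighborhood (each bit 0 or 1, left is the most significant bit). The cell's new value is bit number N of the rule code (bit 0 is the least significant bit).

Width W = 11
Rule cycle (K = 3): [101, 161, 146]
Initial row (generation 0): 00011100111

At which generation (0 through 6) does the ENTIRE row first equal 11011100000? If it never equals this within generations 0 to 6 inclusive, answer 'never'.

Answer: never

Derivation:
Gen 0: 00011100111
Gen 1 (rule 101): 11000100001
Gen 2 (rule 161): 00010001100
Gen 3 (rule 146): 00101010010
Gen 4 (rule 101): 10111110010
Gen 5 (rule 161): 01011100000
Gen 6 (rule 146): 10001010000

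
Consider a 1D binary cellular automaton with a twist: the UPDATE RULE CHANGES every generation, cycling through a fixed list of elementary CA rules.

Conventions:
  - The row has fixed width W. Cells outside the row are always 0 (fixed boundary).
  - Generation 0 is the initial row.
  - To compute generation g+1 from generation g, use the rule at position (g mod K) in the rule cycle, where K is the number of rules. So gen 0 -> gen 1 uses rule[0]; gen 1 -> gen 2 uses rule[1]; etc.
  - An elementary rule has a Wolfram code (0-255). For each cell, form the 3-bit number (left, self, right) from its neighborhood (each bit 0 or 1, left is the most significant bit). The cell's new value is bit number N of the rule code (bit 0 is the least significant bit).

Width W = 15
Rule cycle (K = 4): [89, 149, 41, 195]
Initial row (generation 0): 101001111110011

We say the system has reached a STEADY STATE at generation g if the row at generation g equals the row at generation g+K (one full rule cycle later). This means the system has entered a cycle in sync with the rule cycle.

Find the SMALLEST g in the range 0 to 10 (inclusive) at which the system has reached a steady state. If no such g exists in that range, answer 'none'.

Gen 0: 101001111110011
Gen 1 (rule 89): 000101000011011
Gen 2 (rule 149): 110101111000000
Gen 3 (rule 41): 101011000011111
Gen 4 (rule 195): 000001011101111
Gen 5 (rule 89): 111100010101001
Gen 6 (rule 149): 011011010101101
Gen 7 (rule 41): 010110101011010
Gen 8 (rule 195): 100010000001000
Gen 9 (rule 89): 011001111100111
Gen 10 (rule 149): 000100111010010
Gen 11 (rule 41): 110000100100000
Gen 12 (rule 195): 010111001001111
Gen 13 (rule 89): 000101100101001
Gen 14 (rule 149): 110100010101101

Answer: none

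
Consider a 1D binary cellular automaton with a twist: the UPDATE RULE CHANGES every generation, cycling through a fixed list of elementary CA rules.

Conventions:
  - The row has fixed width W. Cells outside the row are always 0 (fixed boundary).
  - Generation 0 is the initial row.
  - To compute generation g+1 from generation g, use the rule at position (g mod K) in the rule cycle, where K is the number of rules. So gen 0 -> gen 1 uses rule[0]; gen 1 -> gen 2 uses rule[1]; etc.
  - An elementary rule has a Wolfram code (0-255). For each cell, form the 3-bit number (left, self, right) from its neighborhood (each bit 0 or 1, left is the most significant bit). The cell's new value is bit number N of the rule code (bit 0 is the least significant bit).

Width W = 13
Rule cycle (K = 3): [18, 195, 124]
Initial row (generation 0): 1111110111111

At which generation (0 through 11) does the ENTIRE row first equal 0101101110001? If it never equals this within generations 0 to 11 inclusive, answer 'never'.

Answer: never

Derivation:
Gen 0: 1111110111111
Gen 1 (rule 18): 0000000000000
Gen 2 (rule 195): 1111111111111
Gen 3 (rule 124): 1000000000001
Gen 4 (rule 18): 0100000000010
Gen 5 (rule 195): 1001111111100
Gen 6 (rule 124): 1101000000110
Gen 7 (rule 18): 0000100001001
Gen 8 (rule 195): 1111001110010
Gen 9 (rule 124): 1001101011011
Gen 10 (rule 18): 0110000000000
Gen 11 (rule 195): 1010111111111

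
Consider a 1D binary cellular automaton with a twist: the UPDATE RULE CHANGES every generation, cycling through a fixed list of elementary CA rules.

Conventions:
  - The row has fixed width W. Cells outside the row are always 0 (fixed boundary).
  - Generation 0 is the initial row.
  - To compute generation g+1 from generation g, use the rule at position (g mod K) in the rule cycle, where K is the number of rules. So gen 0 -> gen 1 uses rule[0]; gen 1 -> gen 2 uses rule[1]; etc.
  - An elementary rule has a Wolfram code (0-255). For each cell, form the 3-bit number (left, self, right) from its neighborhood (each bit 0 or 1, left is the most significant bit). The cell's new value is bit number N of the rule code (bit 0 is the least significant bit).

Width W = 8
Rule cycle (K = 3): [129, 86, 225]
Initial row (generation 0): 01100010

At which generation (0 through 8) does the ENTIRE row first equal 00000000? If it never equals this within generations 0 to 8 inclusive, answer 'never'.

Answer: 4

Derivation:
Gen 0: 01100010
Gen 1 (rule 129): 00001000
Gen 2 (rule 86): 00011100
Gen 3 (rule 225): 11001101
Gen 4 (rule 129): 00000000
Gen 5 (rule 86): 00000000
Gen 6 (rule 225): 11111111
Gen 7 (rule 129): 01111110
Gen 8 (rule 86): 10000011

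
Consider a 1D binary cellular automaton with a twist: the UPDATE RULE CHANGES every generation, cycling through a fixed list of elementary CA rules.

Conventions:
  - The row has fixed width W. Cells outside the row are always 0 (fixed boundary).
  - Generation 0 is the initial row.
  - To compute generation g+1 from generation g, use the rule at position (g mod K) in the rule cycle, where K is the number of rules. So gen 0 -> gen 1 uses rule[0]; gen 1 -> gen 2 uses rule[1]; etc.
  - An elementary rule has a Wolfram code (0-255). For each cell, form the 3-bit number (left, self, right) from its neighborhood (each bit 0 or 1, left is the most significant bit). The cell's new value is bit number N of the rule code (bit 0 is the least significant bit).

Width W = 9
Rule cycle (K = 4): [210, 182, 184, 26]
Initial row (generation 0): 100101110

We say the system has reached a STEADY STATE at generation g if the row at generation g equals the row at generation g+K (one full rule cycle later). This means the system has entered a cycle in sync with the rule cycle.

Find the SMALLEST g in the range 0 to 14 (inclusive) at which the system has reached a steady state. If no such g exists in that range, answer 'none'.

Gen 0: 100101110
Gen 1 (rule 210): 011000111
Gen 2 (rule 182): 100101010
Gen 3 (rule 184): 010010101
Gen 4 (rule 26): 101100000
Gen 5 (rule 210): 000110000
Gen 6 (rule 182): 001001000
Gen 7 (rule 184): 000100100
Gen 8 (rule 26): 001011010
Gen 9 (rule 210): 010001001
Gen 10 (rule 182): 111011111
Gen 11 (rule 184): 110111110
Gen 12 (rule 26): 100100001
Gen 13 (rule 210): 011010010
Gen 14 (rule 182): 100111111
Gen 15 (rule 184): 010111110
Gen 16 (rule 26): 100100001
Gen 17 (rule 210): 011010010
Gen 18 (rule 182): 100111111

Answer: 12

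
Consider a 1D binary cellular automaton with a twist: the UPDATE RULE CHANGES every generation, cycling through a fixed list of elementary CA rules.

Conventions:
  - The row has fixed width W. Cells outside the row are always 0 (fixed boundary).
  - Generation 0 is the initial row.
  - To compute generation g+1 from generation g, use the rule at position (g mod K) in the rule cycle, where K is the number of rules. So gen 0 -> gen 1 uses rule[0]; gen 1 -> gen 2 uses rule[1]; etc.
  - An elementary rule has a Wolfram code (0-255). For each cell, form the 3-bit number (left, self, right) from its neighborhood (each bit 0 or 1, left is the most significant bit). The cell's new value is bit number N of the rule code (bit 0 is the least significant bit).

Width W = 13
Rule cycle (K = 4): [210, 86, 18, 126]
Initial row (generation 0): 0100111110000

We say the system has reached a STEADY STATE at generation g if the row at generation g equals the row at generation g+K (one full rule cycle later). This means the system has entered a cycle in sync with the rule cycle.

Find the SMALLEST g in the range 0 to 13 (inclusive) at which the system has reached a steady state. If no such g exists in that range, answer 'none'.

Gen 0: 0100111110000
Gen 1 (rule 210): 1011011111000
Gen 2 (rule 86): 1001000001100
Gen 3 (rule 18): 0110100010010
Gen 4 (rule 126): 1111110111111
Gen 5 (rule 210): 0111110011111
Gen 6 (rule 86): 1000011100001
Gen 7 (rule 18): 0100100010010
Gen 8 (rule 126): 1111110111111
Gen 9 (rule 210): 0111110011111
Gen 10 (rule 86): 1000011100001
Gen 11 (rule 18): 0100100010010
Gen 12 (rule 126): 1111110111111
Gen 13 (rule 210): 0111110011111
Gen 14 (rule 86): 1000011100001
Gen 15 (rule 18): 0100100010010
Gen 16 (rule 126): 1111110111111
Gen 17 (rule 210): 0111110011111

Answer: 4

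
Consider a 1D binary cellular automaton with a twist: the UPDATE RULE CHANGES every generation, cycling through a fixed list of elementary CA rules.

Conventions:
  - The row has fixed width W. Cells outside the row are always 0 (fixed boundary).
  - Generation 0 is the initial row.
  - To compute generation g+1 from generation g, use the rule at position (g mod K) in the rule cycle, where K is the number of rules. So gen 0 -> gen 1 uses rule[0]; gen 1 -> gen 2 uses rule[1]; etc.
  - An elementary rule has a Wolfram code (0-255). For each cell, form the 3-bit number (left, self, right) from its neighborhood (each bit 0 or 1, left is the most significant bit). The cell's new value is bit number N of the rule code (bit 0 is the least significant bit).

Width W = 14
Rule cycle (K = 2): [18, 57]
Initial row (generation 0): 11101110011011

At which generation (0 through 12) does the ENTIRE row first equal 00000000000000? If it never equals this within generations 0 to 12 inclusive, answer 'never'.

Gen 0: 11101110011011
Gen 1 (rule 18): 00000001100000
Gen 2 (rule 57): 11111101011111
Gen 3 (rule 18): 00000000000000
Gen 4 (rule 57): 11111111111111
Gen 5 (rule 18): 00000000000000
Gen 6 (rule 57): 11111111111111
Gen 7 (rule 18): 00000000000000
Gen 8 (rule 57): 11111111111111
Gen 9 (rule 18): 00000000000000
Gen 10 (rule 57): 11111111111111
Gen 11 (rule 18): 00000000000000
Gen 12 (rule 57): 11111111111111

Answer: 3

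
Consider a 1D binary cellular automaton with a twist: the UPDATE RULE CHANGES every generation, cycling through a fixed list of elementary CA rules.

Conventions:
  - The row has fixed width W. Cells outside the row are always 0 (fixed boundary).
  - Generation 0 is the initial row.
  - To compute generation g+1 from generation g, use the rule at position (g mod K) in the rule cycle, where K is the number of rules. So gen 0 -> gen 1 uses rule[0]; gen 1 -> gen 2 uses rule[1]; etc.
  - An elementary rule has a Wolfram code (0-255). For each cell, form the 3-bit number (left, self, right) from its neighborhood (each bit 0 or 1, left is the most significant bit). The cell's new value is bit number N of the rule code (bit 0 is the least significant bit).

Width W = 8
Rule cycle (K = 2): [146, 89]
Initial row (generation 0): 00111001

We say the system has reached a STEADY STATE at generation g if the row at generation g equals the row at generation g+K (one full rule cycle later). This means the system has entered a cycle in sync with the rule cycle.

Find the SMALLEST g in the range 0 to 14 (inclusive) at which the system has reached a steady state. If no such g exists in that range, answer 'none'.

Gen 0: 00111001
Gen 1 (rule 146): 01010110
Gen 2 (rule 89): 00000111
Gen 3 (rule 146): 00001010
Gen 4 (rule 89): 11100001
Gen 5 (rule 146): 01010010
Gen 6 (rule 89): 00001001
Gen 7 (rule 146): 00010110
Gen 8 (rule 89): 11000111
Gen 9 (rule 146): 00101010
Gen 10 (rule 89): 10000001
Gen 11 (rule 146): 01000010
Gen 12 (rule 89): 00111001
Gen 13 (rule 146): 01010110
Gen 14 (rule 89): 00000111
Gen 15 (rule 146): 00001010
Gen 16 (rule 89): 11100001

Answer: none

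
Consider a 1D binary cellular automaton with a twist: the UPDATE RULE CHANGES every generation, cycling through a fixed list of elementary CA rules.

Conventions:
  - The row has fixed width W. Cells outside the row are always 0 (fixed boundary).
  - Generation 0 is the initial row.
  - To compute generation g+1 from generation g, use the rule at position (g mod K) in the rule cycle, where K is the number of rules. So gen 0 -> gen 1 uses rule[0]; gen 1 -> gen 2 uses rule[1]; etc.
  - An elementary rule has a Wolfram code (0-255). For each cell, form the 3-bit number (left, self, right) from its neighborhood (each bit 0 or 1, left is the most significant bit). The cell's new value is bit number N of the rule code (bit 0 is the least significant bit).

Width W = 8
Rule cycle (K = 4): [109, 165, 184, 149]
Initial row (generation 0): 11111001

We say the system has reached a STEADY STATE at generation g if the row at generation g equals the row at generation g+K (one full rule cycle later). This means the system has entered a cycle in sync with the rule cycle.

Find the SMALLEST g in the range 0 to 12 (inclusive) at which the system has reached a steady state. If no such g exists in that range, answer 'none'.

Answer: 8

Derivation:
Gen 0: 11111001
Gen 1 (rule 109): 10001001
Gen 2 (rule 165): 10101001
Gen 3 (rule 184): 01010100
Gen 4 (rule 149): 01010111
Gen 5 (rule 109): 01111101
Gen 6 (rule 165): 00111011
Gen 7 (rule 184): 00110110
Gen 8 (rule 149): 10000001
Gen 9 (rule 109): 10111101
Gen 10 (rule 165): 11011011
Gen 11 (rule 184): 10110110
Gen 12 (rule 149): 10000001
Gen 13 (rule 109): 10111101
Gen 14 (rule 165): 11011011
Gen 15 (rule 184): 10110110
Gen 16 (rule 149): 10000001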